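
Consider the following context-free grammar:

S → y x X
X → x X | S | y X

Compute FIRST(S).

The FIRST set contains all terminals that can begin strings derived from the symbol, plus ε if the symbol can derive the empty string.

We compute FIRST(S) using the standard algorithm.
FIRST(S) = {y}
FIRST(X) = {x, y}
Therefore, FIRST(S) = {y}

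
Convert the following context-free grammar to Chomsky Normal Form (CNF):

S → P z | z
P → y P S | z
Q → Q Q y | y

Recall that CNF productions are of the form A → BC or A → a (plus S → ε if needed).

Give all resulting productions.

TZ → z; S → z; TY → y; P → z; Q → y; S → P TZ; P → TY X0; X0 → P S; Q → Q X1; X1 → Q TY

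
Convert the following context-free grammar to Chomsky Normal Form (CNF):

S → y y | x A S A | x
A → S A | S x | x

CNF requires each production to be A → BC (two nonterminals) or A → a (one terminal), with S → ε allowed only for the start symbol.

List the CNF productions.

TY → y; TX → x; S → x; A → x; S → TY TY; S → TX X0; X0 → A X1; X1 → S A; A → S A; A → S TX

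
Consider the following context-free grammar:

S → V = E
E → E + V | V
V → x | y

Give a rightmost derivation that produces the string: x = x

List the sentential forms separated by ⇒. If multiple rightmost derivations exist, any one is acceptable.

S ⇒ V = E ⇒ V = V ⇒ V = x ⇒ x = x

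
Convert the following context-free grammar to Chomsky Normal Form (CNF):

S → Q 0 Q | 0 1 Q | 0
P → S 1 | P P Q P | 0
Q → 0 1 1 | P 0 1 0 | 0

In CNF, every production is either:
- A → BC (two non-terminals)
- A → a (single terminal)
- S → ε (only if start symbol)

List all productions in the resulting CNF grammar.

T0 → 0; T1 → 1; S → 0; P → 0; Q → 0; S → Q X0; X0 → T0 Q; S → T0 X1; X1 → T1 Q; P → S T1; P → P X2; X2 → P X3; X3 → Q P; Q → T0 X4; X4 → T1 T1; Q → P X5; X5 → T0 X6; X6 → T1 T0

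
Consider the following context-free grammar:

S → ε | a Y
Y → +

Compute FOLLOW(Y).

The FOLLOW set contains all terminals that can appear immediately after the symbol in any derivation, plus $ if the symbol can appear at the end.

We compute FOLLOW(Y) using the standard algorithm.
FOLLOW(S) starts with {$}.
FIRST(S) = {a, ε}
FIRST(Y) = {+}
FOLLOW(S) = {$}
FOLLOW(Y) = {$}
Therefore, FOLLOW(Y) = {$}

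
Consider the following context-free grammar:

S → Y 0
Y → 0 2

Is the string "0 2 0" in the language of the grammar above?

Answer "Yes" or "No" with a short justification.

Yes - a valid derivation exists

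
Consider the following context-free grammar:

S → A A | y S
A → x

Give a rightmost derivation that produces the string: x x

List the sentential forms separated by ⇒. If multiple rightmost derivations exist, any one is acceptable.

S ⇒ A A ⇒ A x ⇒ x x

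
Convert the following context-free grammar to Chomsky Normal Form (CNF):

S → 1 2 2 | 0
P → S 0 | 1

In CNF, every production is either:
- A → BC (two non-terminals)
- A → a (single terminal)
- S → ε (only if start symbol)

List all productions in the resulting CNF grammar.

T1 → 1; T2 → 2; S → 0; T0 → 0; P → 1; S → T1 X0; X0 → T2 T2; P → S T0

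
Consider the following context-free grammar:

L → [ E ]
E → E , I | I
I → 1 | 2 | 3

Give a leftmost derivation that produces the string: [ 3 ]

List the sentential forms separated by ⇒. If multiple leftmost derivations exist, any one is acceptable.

L ⇒ [ E ] ⇒ [ I ] ⇒ [ 3 ]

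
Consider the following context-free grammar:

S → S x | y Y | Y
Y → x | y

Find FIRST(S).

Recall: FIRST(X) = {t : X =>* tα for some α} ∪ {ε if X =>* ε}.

We compute FIRST(S) using the standard algorithm.
FIRST(S) = {x, y}
FIRST(Y) = {x, y}
Therefore, FIRST(S) = {x, y}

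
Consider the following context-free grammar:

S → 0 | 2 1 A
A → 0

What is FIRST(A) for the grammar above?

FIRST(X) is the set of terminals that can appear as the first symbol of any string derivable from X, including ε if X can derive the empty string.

We compute FIRST(A) using the standard algorithm.
FIRST(A) = {0}
FIRST(S) = {0, 2}
Therefore, FIRST(A) = {0}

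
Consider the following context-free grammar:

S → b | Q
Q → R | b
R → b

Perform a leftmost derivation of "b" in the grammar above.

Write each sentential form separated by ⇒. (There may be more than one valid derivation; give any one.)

S ⇒ Q ⇒ R ⇒ b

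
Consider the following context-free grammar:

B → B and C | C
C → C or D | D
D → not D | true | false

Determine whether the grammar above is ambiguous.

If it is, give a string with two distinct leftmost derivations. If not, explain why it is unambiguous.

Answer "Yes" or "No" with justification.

No - the grammar is unambiguous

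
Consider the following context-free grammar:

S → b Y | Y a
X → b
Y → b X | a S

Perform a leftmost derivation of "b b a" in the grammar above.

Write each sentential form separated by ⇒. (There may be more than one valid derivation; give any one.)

S ⇒ Y a ⇒ b X a ⇒ b b a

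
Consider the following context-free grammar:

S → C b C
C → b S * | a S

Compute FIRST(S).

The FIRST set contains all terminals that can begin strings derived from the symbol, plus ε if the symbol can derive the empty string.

We compute FIRST(S) using the standard algorithm.
FIRST(C) = {a, b}
FIRST(S) = {a, b}
Therefore, FIRST(S) = {a, b}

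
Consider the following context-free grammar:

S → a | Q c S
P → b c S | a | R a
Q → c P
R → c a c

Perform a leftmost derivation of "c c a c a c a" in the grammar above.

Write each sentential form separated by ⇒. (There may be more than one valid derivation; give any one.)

S ⇒ Q c S ⇒ c P c S ⇒ c R a c S ⇒ c c a c a c S ⇒ c c a c a c a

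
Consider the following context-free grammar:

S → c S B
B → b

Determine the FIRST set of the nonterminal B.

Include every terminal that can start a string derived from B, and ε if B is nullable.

We compute FIRST(B) using the standard algorithm.
FIRST(B) = {b}
FIRST(S) = {c}
Therefore, FIRST(B) = {b}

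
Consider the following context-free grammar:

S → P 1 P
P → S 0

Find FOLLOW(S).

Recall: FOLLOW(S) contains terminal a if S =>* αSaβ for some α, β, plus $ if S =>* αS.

We compute FOLLOW(S) using the standard algorithm.
FOLLOW(S) starts with {$}.
FIRST(P) = {}
FIRST(S) = {}
FOLLOW(P) = {$, 0, 1}
FOLLOW(S) = {$, 0}
Therefore, FOLLOW(S) = {$, 0}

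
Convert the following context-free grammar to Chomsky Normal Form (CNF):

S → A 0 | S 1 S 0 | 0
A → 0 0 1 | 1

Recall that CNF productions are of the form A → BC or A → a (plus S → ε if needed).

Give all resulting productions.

T0 → 0; T1 → 1; S → 0; A → 1; S → A T0; S → S X0; X0 → T1 X1; X1 → S T0; A → T0 X2; X2 → T0 T1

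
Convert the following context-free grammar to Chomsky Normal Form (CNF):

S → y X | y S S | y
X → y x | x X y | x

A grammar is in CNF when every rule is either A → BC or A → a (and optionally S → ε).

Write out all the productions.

TY → y; S → y; TX → x; X → x; S → TY X; S → TY X0; X0 → S S; X → TY TX; X → TX X1; X1 → X TY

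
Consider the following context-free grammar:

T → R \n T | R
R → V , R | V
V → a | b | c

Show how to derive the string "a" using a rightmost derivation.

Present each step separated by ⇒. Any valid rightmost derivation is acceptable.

T ⇒ R ⇒ V ⇒ a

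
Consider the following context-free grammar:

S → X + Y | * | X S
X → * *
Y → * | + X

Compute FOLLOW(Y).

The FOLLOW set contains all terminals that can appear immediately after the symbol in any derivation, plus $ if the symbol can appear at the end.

We compute FOLLOW(Y) using the standard algorithm.
FOLLOW(S) starts with {$}.
FIRST(S) = {*}
FIRST(X) = {*}
FIRST(Y) = {*, +}
FOLLOW(S) = {$}
FOLLOW(X) = {$, *, +}
FOLLOW(Y) = {$}
Therefore, FOLLOW(Y) = {$}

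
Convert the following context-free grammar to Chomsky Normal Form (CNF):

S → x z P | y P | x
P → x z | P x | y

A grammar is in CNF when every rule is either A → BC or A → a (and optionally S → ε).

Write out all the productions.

TX → x; TZ → z; TY → y; S → x; P → y; S → TX X0; X0 → TZ P; S → TY P; P → TX TZ; P → P TX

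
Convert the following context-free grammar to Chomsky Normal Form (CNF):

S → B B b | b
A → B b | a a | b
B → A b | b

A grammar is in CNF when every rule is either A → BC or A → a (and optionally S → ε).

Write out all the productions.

TB → b; S → b; TA → a; A → b; B → b; S → B X0; X0 → B TB; A → B TB; A → TA TA; B → A TB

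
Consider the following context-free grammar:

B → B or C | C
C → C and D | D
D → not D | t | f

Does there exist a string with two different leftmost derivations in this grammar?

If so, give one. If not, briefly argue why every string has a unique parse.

No - every string in the language has a unique leftmost derivation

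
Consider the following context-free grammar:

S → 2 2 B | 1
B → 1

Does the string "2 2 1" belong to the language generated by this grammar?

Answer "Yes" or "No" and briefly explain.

Yes - a valid derivation exists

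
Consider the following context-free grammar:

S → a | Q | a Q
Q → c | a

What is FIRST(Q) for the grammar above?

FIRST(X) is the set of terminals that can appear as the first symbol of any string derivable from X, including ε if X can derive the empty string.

We compute FIRST(Q) using the standard algorithm.
FIRST(Q) = {a, c}
FIRST(S) = {a, c}
Therefore, FIRST(Q) = {a, c}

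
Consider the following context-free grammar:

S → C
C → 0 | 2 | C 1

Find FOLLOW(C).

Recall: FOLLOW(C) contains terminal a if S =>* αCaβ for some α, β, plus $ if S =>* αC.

We compute FOLLOW(C) using the standard algorithm.
FOLLOW(S) starts with {$}.
FIRST(C) = {0, 2}
FIRST(S) = {0, 2}
FOLLOW(C) = {$, 1}
FOLLOW(S) = {$}
Therefore, FOLLOW(C) = {$, 1}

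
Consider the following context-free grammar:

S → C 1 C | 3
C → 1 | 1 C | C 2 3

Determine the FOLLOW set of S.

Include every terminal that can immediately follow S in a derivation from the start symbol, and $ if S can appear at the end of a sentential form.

We compute FOLLOW(S) using the standard algorithm.
FOLLOW(S) starts with {$}.
FIRST(C) = {1}
FIRST(S) = {1, 3}
FOLLOW(C) = {$, 1, 2}
FOLLOW(S) = {$}
Therefore, FOLLOW(S) = {$}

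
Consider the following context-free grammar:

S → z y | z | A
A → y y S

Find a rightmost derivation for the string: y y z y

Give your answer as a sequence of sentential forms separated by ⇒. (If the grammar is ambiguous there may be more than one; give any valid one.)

S ⇒ A ⇒ y y S ⇒ y y z y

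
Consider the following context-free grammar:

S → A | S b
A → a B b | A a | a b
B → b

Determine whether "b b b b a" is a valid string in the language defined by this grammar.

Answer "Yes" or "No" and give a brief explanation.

No - no valid derivation exists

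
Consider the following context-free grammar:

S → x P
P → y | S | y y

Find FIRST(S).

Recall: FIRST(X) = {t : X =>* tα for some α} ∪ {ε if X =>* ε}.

We compute FIRST(S) using the standard algorithm.
FIRST(P) = {x, y}
FIRST(S) = {x}
Therefore, FIRST(S) = {x}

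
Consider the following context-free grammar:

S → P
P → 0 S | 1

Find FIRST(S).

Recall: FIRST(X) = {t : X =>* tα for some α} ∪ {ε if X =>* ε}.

We compute FIRST(S) using the standard algorithm.
FIRST(P) = {0, 1}
FIRST(S) = {0, 1}
Therefore, FIRST(S) = {0, 1}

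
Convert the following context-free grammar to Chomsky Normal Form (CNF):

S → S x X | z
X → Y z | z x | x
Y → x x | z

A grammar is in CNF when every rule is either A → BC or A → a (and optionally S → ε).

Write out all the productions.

TX → x; S → z; TZ → z; X → x; Y → z; S → S X0; X0 → TX X; X → Y TZ; X → TZ TX; Y → TX TX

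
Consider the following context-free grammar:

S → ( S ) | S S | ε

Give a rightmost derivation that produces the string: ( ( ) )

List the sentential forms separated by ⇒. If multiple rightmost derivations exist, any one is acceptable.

S ⇒ ( S ) ⇒ ( ( S ) ) ⇒ ( ( ) )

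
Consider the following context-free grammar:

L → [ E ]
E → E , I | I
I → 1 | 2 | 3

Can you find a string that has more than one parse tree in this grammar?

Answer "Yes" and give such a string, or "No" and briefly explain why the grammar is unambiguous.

No - the grammar is unambiguous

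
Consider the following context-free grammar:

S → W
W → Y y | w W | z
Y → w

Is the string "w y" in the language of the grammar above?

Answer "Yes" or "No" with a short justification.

Yes - a valid derivation exists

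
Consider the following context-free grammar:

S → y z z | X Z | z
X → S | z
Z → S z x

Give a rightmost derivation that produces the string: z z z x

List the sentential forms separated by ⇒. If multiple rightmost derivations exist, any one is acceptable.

S ⇒ X Z ⇒ X S z x ⇒ X z z x ⇒ z z z x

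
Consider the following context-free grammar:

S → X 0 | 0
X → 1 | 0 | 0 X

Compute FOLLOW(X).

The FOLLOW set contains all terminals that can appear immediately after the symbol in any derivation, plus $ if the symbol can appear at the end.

We compute FOLLOW(X) using the standard algorithm.
FOLLOW(S) starts with {$}.
FIRST(S) = {0, 1}
FIRST(X) = {0, 1}
FOLLOW(S) = {$}
FOLLOW(X) = {0}
Therefore, FOLLOW(X) = {0}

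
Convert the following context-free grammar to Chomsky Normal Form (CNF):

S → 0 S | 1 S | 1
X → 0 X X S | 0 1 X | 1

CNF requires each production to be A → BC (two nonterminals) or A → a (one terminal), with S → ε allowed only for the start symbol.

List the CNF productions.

T0 → 0; T1 → 1; S → 1; X → 1; S → T0 S; S → T1 S; X → T0 X0; X0 → X X1; X1 → X S; X → T0 X2; X2 → T1 X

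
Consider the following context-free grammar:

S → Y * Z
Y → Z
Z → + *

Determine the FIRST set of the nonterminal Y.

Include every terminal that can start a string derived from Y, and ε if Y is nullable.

We compute FIRST(Y) using the standard algorithm.
FIRST(S) = {+}
FIRST(Y) = {+}
FIRST(Z) = {+}
Therefore, FIRST(Y) = {+}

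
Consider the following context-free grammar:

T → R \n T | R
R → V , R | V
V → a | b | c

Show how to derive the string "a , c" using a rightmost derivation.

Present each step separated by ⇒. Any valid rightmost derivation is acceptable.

T ⇒ R ⇒ V , R ⇒ V , V ⇒ V , c ⇒ a , c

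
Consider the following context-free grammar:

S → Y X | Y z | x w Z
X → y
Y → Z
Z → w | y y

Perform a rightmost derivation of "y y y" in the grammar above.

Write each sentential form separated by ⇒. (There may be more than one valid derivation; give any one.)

S ⇒ Y X ⇒ Y y ⇒ Z y ⇒ y y y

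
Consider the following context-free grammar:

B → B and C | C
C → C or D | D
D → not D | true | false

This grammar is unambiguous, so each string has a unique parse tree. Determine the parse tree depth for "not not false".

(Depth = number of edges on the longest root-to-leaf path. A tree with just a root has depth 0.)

5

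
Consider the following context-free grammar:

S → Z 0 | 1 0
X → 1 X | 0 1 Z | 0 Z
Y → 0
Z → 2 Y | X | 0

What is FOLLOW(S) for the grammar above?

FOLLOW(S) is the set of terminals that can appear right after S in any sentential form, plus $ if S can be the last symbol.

We compute FOLLOW(S) using the standard algorithm.
FOLLOW(S) starts with {$}.
FIRST(S) = {0, 1, 2}
FIRST(X) = {0, 1}
FIRST(Y) = {0}
FIRST(Z) = {0, 1, 2}
FOLLOW(S) = {$}
FOLLOW(X) = {0}
FOLLOW(Y) = {0}
FOLLOW(Z) = {0}
Therefore, FOLLOW(S) = {$}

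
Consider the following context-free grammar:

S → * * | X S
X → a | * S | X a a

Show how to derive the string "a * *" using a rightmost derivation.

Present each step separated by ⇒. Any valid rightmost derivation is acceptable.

S ⇒ X S ⇒ X * * ⇒ a * *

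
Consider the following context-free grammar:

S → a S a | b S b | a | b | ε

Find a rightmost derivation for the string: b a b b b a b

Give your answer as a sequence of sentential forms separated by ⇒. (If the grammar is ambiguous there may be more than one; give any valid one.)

S ⇒ b S b ⇒ b a S a b ⇒ b a b S b a b ⇒ b a b b b a b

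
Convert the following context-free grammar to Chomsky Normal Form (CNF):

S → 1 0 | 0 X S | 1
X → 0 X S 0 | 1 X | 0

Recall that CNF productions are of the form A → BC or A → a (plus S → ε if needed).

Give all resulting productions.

T1 → 1; T0 → 0; S → 1; X → 0; S → T1 T0; S → T0 X0; X0 → X S; X → T0 X1; X1 → X X2; X2 → S T0; X → T1 X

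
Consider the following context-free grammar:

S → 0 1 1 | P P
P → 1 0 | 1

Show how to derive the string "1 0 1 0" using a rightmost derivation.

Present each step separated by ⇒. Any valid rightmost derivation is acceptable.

S ⇒ P P ⇒ P 1 0 ⇒ 1 0 1 0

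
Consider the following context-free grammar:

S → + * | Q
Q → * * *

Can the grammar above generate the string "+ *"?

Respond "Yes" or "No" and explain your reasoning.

Yes - a valid derivation exists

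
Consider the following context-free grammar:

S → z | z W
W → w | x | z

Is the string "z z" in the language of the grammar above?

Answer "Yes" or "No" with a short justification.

Yes - a valid derivation exists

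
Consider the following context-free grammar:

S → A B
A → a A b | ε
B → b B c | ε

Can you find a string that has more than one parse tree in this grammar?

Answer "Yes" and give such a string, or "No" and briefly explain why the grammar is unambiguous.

No - the grammar is unambiguous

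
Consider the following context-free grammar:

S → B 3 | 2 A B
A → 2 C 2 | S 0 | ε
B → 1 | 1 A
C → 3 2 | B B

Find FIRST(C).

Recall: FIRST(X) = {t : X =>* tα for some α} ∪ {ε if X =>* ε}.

We compute FIRST(C) using the standard algorithm.
FIRST(A) = {1, 2, ε}
FIRST(B) = {1}
FIRST(C) = {1, 3}
FIRST(S) = {1, 2}
Therefore, FIRST(C) = {1, 3}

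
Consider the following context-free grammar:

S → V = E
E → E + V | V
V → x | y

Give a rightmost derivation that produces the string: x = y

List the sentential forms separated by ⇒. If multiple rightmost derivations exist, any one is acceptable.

S ⇒ V = E ⇒ V = V ⇒ V = y ⇒ x = y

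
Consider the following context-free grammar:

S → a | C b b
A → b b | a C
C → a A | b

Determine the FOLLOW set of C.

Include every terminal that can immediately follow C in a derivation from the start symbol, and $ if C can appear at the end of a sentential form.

We compute FOLLOW(C) using the standard algorithm.
FOLLOW(S) starts with {$}.
FIRST(A) = {a, b}
FIRST(C) = {a, b}
FIRST(S) = {a, b}
FOLLOW(A) = {b}
FOLLOW(C) = {b}
FOLLOW(S) = {$}
Therefore, FOLLOW(C) = {b}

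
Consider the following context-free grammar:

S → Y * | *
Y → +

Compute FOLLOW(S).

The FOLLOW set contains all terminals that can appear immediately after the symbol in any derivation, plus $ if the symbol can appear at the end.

We compute FOLLOW(S) using the standard algorithm.
FOLLOW(S) starts with {$}.
FIRST(S) = {*, +}
FIRST(Y) = {+}
FOLLOW(S) = {$}
FOLLOW(Y) = {*}
Therefore, FOLLOW(S) = {$}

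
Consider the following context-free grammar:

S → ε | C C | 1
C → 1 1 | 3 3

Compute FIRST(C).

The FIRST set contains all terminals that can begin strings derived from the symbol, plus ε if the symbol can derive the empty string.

We compute FIRST(C) using the standard algorithm.
FIRST(C) = {1, 3}
FIRST(S) = {1, 3, ε}
Therefore, FIRST(C) = {1, 3}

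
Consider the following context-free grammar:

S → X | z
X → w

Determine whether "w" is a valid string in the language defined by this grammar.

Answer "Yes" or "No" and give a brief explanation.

Yes - a valid derivation exists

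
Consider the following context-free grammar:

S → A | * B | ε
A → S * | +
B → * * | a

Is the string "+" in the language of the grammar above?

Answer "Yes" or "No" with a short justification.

Yes - a valid derivation exists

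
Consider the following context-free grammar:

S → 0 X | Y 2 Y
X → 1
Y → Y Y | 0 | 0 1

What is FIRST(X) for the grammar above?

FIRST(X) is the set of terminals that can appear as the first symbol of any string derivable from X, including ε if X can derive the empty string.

We compute FIRST(X) using the standard algorithm.
FIRST(S) = {0}
FIRST(X) = {1}
FIRST(Y) = {0}
Therefore, FIRST(X) = {1}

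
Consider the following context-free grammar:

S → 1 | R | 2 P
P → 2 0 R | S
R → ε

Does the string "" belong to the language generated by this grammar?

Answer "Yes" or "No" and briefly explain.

Yes - a valid derivation exists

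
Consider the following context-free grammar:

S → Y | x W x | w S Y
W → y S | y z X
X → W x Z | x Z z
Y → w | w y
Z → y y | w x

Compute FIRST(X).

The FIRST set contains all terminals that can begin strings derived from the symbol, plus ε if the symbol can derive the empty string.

We compute FIRST(X) using the standard algorithm.
FIRST(S) = {w, x}
FIRST(W) = {y}
FIRST(X) = {x, y}
FIRST(Y) = {w}
FIRST(Z) = {w, y}
Therefore, FIRST(X) = {x, y}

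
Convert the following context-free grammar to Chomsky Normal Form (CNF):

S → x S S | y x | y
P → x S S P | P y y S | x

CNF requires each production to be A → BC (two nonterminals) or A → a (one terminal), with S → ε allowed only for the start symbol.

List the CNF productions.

TX → x; TY → y; S → y; P → x; S → TX X0; X0 → S S; S → TY TX; P → TX X1; X1 → S X2; X2 → S P; P → P X3; X3 → TY X4; X4 → TY S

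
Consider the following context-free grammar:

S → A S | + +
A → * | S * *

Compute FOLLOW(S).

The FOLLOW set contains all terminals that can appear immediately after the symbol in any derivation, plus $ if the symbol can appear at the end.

We compute FOLLOW(S) using the standard algorithm.
FOLLOW(S) starts with {$}.
FIRST(A) = {*, +}
FIRST(S) = {*, +}
FOLLOW(A) = {*, +}
FOLLOW(S) = {$, *}
Therefore, FOLLOW(S) = {$, *}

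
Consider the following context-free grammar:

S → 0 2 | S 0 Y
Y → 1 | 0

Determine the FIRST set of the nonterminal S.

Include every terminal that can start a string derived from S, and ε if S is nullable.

We compute FIRST(S) using the standard algorithm.
FIRST(S) = {0}
FIRST(Y) = {0, 1}
Therefore, FIRST(S) = {0}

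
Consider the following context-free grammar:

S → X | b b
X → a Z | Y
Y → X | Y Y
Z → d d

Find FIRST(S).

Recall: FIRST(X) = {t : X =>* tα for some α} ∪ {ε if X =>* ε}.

We compute FIRST(S) using the standard algorithm.
FIRST(S) = {a, b}
FIRST(X) = {a}
FIRST(Y) = {a}
FIRST(Z) = {d}
Therefore, FIRST(S) = {a, b}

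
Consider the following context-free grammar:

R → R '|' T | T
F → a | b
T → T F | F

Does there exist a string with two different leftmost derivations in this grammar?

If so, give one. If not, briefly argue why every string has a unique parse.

No - every string in the language has a unique leftmost derivation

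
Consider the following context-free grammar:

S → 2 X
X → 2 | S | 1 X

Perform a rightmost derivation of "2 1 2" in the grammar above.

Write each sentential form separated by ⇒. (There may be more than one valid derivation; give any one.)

S ⇒ 2 X ⇒ 2 1 X ⇒ 2 1 2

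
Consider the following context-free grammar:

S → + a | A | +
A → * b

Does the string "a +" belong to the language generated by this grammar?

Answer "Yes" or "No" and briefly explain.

No - no valid derivation exists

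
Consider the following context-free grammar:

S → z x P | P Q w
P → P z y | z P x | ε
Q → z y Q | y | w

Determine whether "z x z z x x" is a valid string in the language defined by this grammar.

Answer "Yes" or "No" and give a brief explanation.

Yes - a valid derivation exists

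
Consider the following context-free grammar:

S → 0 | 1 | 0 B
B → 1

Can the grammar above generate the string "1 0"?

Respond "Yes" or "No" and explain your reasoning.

No - no valid derivation exists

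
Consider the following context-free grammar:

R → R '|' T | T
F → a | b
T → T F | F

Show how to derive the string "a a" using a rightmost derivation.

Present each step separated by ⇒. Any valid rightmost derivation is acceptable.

R ⇒ T ⇒ T F ⇒ T a ⇒ F a ⇒ a a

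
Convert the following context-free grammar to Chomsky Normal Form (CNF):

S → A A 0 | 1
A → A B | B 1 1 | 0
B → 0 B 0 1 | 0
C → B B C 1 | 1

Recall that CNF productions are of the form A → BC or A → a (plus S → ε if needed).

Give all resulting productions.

T0 → 0; S → 1; T1 → 1; A → 0; B → 0; C → 1; S → A X0; X0 → A T0; A → A B; A → B X1; X1 → T1 T1; B → T0 X2; X2 → B X3; X3 → T0 T1; C → B X4; X4 → B X5; X5 → C T1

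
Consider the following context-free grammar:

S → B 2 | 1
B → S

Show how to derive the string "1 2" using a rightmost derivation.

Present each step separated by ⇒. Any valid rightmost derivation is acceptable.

S ⇒ B 2 ⇒ S 2 ⇒ 1 2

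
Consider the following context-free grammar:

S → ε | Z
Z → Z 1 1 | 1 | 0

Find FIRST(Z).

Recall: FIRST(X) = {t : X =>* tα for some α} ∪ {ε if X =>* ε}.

We compute FIRST(Z) using the standard algorithm.
FIRST(S) = {0, 1, ε}
FIRST(Z) = {0, 1}
Therefore, FIRST(Z) = {0, 1}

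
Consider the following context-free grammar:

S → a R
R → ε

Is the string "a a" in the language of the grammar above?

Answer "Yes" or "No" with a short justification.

No - no valid derivation exists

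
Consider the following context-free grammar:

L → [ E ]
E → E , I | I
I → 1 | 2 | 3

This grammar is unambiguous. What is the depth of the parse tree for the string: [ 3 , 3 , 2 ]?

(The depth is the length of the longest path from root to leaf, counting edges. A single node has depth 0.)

5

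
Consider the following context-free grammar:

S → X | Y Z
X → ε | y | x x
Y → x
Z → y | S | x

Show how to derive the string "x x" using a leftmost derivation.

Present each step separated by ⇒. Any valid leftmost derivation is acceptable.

S ⇒ Y Z ⇒ x Z ⇒ x x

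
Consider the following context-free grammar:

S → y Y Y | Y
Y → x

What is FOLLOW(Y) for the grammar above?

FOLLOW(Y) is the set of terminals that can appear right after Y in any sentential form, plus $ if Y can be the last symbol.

We compute FOLLOW(Y) using the standard algorithm.
FOLLOW(S) starts with {$}.
FIRST(S) = {x, y}
FIRST(Y) = {x}
FOLLOW(S) = {$}
FOLLOW(Y) = {$, x}
Therefore, FOLLOW(Y) = {$, x}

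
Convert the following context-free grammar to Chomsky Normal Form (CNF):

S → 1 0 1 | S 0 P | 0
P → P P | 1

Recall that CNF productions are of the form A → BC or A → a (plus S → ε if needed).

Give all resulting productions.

T1 → 1; T0 → 0; S → 0; P → 1; S → T1 X0; X0 → T0 T1; S → S X1; X1 → T0 P; P → P P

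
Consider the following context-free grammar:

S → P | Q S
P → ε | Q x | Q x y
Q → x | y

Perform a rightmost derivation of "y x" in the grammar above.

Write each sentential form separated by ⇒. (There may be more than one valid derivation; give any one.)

S ⇒ P ⇒ Q x ⇒ y x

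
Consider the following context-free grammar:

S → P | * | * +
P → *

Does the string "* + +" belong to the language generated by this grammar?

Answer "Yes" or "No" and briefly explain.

No - no valid derivation exists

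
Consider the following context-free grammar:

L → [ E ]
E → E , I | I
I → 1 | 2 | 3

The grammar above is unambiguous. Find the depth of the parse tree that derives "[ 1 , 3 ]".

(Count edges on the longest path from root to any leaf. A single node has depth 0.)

4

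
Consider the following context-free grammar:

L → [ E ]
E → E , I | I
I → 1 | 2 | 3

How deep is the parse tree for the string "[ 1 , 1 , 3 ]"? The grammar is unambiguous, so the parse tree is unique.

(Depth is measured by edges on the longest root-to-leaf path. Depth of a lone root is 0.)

5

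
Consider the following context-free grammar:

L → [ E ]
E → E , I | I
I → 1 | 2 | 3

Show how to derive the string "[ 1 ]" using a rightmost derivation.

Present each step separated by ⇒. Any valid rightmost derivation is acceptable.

L ⇒ [ E ] ⇒ [ I ] ⇒ [ 1 ]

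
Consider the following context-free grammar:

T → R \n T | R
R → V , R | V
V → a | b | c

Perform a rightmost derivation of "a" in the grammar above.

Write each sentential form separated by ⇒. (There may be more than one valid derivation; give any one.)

T ⇒ R ⇒ V ⇒ a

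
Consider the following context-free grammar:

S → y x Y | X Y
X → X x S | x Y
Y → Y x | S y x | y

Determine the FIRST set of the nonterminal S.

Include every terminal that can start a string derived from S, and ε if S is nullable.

We compute FIRST(S) using the standard algorithm.
FIRST(S) = {x, y}
FIRST(X) = {x}
FIRST(Y) = {x, y}
Therefore, FIRST(S) = {x, y}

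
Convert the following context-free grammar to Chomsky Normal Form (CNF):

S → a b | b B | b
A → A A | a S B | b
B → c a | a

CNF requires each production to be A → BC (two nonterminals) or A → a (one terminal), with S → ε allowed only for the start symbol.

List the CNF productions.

TA → a; TB → b; S → b; A → b; TC → c; B → a; S → TA TB; S → TB B; A → A A; A → TA X0; X0 → S B; B → TC TA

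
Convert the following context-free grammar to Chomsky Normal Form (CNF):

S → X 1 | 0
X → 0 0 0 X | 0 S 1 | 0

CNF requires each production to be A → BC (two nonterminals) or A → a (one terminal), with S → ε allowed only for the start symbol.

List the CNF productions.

T1 → 1; S → 0; T0 → 0; X → 0; S → X T1; X → T0 X0; X0 → T0 X1; X1 → T0 X; X → T0 X2; X2 → S T1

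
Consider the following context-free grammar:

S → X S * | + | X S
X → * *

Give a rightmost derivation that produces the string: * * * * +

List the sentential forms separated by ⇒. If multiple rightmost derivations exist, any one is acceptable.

S ⇒ X S ⇒ X X S ⇒ X X + ⇒ X * * + ⇒ * * * * +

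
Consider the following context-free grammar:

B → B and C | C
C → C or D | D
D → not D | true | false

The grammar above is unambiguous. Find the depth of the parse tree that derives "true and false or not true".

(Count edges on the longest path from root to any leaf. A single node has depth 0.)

4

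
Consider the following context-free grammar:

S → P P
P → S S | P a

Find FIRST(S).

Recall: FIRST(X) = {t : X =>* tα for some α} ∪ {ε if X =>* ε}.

We compute FIRST(S) using the standard algorithm.
FIRST(P) = {}
FIRST(S) = {}
Therefore, FIRST(S) = {}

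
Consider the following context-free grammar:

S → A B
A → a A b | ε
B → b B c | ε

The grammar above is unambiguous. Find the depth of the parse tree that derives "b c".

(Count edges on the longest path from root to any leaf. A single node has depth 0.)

3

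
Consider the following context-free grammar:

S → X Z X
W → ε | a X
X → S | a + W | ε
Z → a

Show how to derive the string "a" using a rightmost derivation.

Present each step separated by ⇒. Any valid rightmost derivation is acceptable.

S ⇒ X Z X ⇒ X Z ⇒ X a ⇒ a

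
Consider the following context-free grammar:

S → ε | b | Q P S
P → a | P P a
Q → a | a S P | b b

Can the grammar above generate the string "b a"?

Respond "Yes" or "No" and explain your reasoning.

No - no valid derivation exists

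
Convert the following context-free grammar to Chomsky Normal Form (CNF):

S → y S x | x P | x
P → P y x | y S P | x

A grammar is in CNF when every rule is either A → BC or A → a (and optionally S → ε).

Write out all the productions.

TY → y; TX → x; S → x; P → x; S → TY X0; X0 → S TX; S → TX P; P → P X1; X1 → TY TX; P → TY X2; X2 → S P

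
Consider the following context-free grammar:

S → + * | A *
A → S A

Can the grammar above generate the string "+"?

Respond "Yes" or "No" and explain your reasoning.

No - no valid derivation exists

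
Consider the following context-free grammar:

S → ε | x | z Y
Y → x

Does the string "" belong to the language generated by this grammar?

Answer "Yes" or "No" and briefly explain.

Yes - a valid derivation exists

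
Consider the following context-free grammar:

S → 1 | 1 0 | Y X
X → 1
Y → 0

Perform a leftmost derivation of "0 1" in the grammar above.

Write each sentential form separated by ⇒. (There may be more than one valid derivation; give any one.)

S ⇒ Y X ⇒ 0 X ⇒ 0 1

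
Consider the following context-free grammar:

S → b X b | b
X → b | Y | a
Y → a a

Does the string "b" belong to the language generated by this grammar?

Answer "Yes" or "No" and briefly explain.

Yes - a valid derivation exists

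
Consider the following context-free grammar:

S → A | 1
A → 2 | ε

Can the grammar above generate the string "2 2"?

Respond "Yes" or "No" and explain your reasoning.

No - no valid derivation exists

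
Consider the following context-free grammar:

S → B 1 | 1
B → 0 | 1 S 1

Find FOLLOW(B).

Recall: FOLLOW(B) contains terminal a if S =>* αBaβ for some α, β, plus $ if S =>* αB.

We compute FOLLOW(B) using the standard algorithm.
FOLLOW(S) starts with {$}.
FIRST(B) = {0, 1}
FIRST(S) = {0, 1}
FOLLOW(B) = {1}
FOLLOW(S) = {$, 1}
Therefore, FOLLOW(B) = {1}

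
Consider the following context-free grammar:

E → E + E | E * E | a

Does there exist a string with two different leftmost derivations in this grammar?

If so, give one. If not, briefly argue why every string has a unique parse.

Yes - the string 'a + a + a * a' has two distinct leftmost derivations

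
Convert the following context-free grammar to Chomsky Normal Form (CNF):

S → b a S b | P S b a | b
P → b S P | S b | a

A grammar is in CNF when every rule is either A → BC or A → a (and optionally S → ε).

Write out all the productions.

TB → b; TA → a; S → b; P → a; S → TB X0; X0 → TA X1; X1 → S TB; S → P X2; X2 → S X3; X3 → TB TA; P → TB X4; X4 → S P; P → S TB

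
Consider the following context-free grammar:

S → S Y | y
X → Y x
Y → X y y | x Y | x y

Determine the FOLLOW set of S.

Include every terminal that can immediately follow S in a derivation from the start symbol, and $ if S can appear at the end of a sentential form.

We compute FOLLOW(S) using the standard algorithm.
FOLLOW(S) starts with {$}.
FIRST(S) = {y}
FIRST(X) = {x}
FIRST(Y) = {x}
FOLLOW(S) = {$, x}
FOLLOW(X) = {y}
FOLLOW(Y) = {$, x}
Therefore, FOLLOW(S) = {$, x}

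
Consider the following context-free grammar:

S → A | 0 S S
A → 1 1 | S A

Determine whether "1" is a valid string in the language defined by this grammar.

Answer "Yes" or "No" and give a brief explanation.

No - no valid derivation exists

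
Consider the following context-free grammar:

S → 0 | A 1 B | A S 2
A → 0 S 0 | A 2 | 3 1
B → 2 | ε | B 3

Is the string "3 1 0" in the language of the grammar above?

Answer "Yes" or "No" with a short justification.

No - no valid derivation exists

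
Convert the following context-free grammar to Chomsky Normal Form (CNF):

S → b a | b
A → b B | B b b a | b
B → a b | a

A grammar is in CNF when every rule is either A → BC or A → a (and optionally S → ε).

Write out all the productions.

TB → b; TA → a; S → b; A → b; B → a; S → TB TA; A → TB B; A → B X0; X0 → TB X1; X1 → TB TA; B → TA TB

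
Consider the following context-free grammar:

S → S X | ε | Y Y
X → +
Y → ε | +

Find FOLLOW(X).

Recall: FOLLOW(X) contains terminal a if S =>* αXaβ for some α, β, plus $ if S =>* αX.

We compute FOLLOW(X) using the standard algorithm.
FOLLOW(S) starts with {$}.
FIRST(S) = {+, ε}
FIRST(X) = {+}
FIRST(Y) = {+, ε}
FOLLOW(S) = {$, +}
FOLLOW(X) = {$, +}
FOLLOW(Y) = {$, +}
Therefore, FOLLOW(X) = {$, +}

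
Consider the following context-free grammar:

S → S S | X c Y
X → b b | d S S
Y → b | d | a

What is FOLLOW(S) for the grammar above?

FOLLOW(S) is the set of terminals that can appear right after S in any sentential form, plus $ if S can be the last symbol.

We compute FOLLOW(S) using the standard algorithm.
FOLLOW(S) starts with {$}.
FIRST(S) = {b, d}
FIRST(X) = {b, d}
FIRST(Y) = {a, b, d}
FOLLOW(S) = {$, b, c, d}
FOLLOW(X) = {c}
FOLLOW(Y) = {$, b, c, d}
Therefore, FOLLOW(S) = {$, b, c, d}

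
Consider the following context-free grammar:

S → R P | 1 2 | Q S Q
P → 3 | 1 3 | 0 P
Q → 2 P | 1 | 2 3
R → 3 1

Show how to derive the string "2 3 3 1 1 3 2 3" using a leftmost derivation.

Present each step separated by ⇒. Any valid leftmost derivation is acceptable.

S ⇒ Q S Q ⇒ 2 3 S Q ⇒ 2 3 R P Q ⇒ 2 3 3 1 P Q ⇒ 2 3 3 1 1 3 Q ⇒ 2 3 3 1 1 3 2 3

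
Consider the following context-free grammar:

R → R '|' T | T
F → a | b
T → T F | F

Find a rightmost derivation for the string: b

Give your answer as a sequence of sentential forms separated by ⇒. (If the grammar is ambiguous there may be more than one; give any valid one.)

R ⇒ T ⇒ F ⇒ b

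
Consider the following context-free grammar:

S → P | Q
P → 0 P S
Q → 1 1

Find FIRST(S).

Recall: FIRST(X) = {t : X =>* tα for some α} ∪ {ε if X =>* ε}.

We compute FIRST(S) using the standard algorithm.
FIRST(P) = {0}
FIRST(Q) = {1}
FIRST(S) = {0, 1}
Therefore, FIRST(S) = {0, 1}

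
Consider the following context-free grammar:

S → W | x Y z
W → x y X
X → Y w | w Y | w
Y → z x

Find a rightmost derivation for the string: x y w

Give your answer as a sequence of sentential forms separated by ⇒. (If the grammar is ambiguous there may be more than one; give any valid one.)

S ⇒ W ⇒ x y X ⇒ x y w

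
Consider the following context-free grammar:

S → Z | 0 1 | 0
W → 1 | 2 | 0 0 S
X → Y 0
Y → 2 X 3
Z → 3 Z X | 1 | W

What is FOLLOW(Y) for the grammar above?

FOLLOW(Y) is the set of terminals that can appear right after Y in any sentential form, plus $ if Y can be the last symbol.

We compute FOLLOW(Y) using the standard algorithm.
FOLLOW(S) starts with {$}.
FIRST(S) = {0, 1, 2, 3}
FIRST(W) = {0, 1, 2}
FIRST(X) = {2}
FIRST(Y) = {2}
FIRST(Z) = {0, 1, 2, 3}
FOLLOW(S) = {$, 2}
FOLLOW(W) = {$, 2}
FOLLOW(X) = {$, 2, 3}
FOLLOW(Y) = {0}
FOLLOW(Z) = {$, 2}
Therefore, FOLLOW(Y) = {0}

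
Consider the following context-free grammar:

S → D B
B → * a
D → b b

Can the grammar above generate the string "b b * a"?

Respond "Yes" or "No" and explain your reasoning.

Yes - a valid derivation exists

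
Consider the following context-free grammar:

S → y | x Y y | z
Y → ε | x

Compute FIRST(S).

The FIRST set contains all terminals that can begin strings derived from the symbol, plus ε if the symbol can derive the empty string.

We compute FIRST(S) using the standard algorithm.
FIRST(S) = {x, y, z}
FIRST(Y) = {x, ε}
Therefore, FIRST(S) = {x, y, z}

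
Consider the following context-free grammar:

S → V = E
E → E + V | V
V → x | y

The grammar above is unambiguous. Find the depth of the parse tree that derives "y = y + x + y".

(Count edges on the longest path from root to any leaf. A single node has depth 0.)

5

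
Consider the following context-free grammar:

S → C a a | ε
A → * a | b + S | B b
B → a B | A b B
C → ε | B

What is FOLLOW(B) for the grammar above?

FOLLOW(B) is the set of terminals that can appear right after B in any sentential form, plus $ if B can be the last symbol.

We compute FOLLOW(B) using the standard algorithm.
FOLLOW(S) starts with {$}.
FIRST(A) = {*, a, b}
FIRST(B) = {*, a, b}
FIRST(C) = {*, a, b, ε}
FIRST(S) = {*, a, b, ε}
FOLLOW(A) = {b}
FOLLOW(B) = {a, b}
FOLLOW(C) = {a}
FOLLOW(S) = {$, b}
Therefore, FOLLOW(B) = {a, b}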